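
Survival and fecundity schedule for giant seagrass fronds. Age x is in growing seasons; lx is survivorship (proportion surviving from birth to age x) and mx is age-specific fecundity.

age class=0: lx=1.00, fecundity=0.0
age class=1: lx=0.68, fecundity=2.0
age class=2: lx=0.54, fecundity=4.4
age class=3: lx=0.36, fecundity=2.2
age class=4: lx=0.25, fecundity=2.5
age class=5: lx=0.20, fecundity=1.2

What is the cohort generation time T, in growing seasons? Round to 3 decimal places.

2.260

lx·mx: 0, 1.36, 2.376, 0.792, 0.625, 0.24 → R0 = 5.393
x·lx·mx: 0, 1.36, 4.752, 2.376, 2.5, 1.2 → Σ = 12.188
T = 12.188 / 5.393 = 2.259967… → 2.260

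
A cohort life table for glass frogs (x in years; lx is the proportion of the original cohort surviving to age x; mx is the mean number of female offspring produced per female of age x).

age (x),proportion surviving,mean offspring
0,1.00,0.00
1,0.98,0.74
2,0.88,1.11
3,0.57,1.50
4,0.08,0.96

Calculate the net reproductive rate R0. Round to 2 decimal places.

lx·mx by age: 0, 0.7252, 0.9768, 0.855, 0.0768
R0 = Σ lx·mx = 2.6338 → 2.63

2.63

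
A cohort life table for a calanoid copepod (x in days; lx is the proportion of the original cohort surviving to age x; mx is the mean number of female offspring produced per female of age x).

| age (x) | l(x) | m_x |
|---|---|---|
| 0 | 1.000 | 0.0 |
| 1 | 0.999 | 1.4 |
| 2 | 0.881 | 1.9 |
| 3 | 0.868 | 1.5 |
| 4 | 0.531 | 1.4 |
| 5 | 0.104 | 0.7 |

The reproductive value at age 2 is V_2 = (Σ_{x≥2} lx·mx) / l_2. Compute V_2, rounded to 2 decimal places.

4.30

lx·mx for x ≥ 2: 1.6739, 1.302, 0.7434, 0.0728 → sum = 3.7921
V_2 = 3.7921 / l_2 = 3.7921 / 0.881 = 4.304313… → 4.30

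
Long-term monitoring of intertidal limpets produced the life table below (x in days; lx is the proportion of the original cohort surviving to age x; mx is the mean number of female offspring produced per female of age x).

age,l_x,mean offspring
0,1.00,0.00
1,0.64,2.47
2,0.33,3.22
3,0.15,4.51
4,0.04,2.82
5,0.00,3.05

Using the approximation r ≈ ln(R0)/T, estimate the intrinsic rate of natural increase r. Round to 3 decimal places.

R0 = Σ lx·mx = 0 + 1.5808 + 1.0626 + 0.6765 + 0.1128 + 0 = 3.4327
Σ x·lx·mx = 6.1867; T = 6.1867/3.4327 = 1.80228…
r ≈ ln(R0)/T = ln(3.4327)/1.80228… = 0.68432… → 0.684

0.684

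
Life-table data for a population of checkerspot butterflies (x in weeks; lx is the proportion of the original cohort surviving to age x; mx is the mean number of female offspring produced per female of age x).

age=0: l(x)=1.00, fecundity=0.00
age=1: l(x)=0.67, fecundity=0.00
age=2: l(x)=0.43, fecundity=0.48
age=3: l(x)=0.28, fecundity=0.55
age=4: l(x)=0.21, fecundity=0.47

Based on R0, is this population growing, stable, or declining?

declining

R0 = Σ lx·mx = 0 + 0 + 0.2064 + 0.154 + 0.0987 = 0.4591
R0 < 1, so the population is declining.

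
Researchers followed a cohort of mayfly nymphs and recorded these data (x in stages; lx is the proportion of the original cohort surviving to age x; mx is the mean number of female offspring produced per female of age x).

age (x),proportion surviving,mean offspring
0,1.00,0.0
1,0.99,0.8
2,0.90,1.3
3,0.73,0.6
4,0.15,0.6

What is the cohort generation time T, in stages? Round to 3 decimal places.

1.930

lx·mx: 0, 0.792, 1.17, 0.438, 0.09 → R0 = 2.49
x·lx·mx: 0, 0.792, 2.34, 1.314, 0.36 → Σ = 4.806
T = 4.806 / 2.49 = 1.93012… → 1.930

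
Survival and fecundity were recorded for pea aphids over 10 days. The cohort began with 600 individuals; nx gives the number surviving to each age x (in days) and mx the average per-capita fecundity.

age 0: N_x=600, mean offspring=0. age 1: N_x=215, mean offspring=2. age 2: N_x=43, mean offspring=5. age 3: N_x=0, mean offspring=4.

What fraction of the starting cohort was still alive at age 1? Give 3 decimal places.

0.358

l_1 = n_1/n_0 = 215/600 = 0.358333… → 0.358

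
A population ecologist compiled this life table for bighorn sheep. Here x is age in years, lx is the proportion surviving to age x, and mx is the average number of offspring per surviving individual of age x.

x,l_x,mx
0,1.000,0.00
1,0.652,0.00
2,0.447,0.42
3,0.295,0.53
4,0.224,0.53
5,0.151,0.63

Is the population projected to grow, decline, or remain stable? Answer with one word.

R0 = Σ lx·mx = 0 + 0 + 0.18774 + 0.15635 + 0.11872 + 0.09513 = 0.55794
R0 < 1, so the population is declining.

declining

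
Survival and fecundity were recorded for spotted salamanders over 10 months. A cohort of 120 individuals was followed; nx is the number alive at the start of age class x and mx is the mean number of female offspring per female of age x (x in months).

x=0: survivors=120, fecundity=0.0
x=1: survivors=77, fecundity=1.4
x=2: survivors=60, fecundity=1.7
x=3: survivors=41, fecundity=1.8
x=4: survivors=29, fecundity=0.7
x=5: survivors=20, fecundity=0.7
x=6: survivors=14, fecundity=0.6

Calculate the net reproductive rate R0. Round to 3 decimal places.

lx = nx/n0 = nx/120: 1, 0.64167…, 0.5, 0.34167…, 0.24167…, 0.16667…, 0.11667…
lx·mx by age: 0, 0.898333…, 0.85, 0.615…, 0.169167…, 0.116667…, 0.07…
R0 = Σ lx·mx = 2.719167… → 2.719

2.719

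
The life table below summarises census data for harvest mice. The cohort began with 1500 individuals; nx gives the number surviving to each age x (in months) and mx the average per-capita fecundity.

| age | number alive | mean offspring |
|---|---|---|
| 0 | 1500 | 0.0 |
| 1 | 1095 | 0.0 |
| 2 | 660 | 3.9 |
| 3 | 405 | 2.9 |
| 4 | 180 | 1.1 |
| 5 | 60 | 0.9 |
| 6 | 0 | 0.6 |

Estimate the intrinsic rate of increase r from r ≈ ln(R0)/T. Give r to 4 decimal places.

0.4032

lx = nx/n0 = nx/1500: 1, 0.73, 0.44, 0.27, 0.12, 0.04, 0
R0 = Σ lx·mx = 0 + 0 + 1.716 + 0.783 + 0.132 + 0.036 + 0 = 2.667
Σ x·lx·mx = 6.489; T = 6.489/2.667 = 2.43307…
r ≈ ln(R0)/T = ln(2.667)/2.43307… = 0.403175… → 0.4032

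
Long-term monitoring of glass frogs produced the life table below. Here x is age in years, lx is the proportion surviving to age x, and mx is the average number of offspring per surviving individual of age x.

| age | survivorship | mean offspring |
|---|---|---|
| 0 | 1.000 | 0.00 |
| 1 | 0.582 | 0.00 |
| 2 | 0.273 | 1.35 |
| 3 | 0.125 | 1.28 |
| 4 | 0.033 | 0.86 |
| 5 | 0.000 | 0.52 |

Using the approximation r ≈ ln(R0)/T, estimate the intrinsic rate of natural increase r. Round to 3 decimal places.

R0 = Σ lx·mx = 0 + 0 + 0.36855 + 0.16 + 0.02838 + 0 = 0.55693
Σ x·lx·mx = 1.33062; T = 1.33062/0.55693 = 2.38921…
r ≈ ln(R0)/T = ln(0.55693)/2.38921… = -0.24498… → -0.245

-0.245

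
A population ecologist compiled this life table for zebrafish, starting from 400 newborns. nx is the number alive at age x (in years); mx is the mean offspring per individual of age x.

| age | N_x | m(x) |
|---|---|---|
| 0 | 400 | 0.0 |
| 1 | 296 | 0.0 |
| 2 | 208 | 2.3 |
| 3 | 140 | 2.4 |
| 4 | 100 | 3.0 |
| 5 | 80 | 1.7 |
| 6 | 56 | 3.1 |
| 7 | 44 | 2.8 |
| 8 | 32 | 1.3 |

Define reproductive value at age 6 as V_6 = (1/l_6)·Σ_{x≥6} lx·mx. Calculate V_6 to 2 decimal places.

lx = nx/n0 = nx/400: 1, 0.74, 0.52, 0.35, 0.25, 0.2, 0.14, 0.11, 0.08
lx·mx for x ≥ 6: 0.434, 0.308, 0.104 → sum = 0.846
V_6 = 0.846 / l_6 = 0.846 / 0.14 = 6.042857… → 6.04

6.04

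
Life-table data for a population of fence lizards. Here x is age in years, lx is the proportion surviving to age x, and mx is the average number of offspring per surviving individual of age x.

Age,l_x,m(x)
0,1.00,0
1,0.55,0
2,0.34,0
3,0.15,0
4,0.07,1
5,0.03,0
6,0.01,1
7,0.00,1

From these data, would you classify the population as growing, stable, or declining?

declining

R0 = Σ lx·mx = 0 + 0 + 0 + 0 + 0.07 + 0 + 0.01 + 0 = 0.08
R0 < 1, so the population is declining.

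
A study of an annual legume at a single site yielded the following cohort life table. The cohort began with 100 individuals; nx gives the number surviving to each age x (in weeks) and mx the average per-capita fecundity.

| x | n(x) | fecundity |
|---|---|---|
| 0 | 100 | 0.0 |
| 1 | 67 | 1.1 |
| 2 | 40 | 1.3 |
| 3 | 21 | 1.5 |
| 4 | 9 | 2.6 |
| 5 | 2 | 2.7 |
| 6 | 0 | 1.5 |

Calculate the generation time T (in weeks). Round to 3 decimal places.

lx = nx/n0 = nx/100: 1, 0.67, 0.4, 0.21, 0.09, 0.02, 0
lx·mx: 0, 0.737, 0.52, 0.315, 0.234, 0.054, 0 → R0 = 1.86
x·lx·mx: 0, 0.737, 1.04, 0.945, 0.936, 0.27, 0 → Σ = 3.928
T = 3.928 / 1.86 = 2.111828… → 2.112

2.112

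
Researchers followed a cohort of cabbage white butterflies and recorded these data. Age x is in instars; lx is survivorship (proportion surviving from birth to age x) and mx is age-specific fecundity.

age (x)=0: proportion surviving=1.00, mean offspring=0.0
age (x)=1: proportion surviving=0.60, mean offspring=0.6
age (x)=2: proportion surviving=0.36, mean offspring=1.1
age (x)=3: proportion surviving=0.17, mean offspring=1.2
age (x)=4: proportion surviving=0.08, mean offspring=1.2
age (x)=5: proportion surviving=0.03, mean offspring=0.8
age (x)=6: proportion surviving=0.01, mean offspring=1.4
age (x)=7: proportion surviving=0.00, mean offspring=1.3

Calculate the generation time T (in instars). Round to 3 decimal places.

lx·mx: 0, 0.36, 0.396, 0.204, 0.096, 0.024, 0.014, 0 → R0 = 1.094
x·lx·mx: 0, 0.36, 0.792, 0.612, 0.384, 0.12, 0.084, 0 → Σ = 2.352
T = 2.352 / 1.094 = 2.149909… → 2.150

2.150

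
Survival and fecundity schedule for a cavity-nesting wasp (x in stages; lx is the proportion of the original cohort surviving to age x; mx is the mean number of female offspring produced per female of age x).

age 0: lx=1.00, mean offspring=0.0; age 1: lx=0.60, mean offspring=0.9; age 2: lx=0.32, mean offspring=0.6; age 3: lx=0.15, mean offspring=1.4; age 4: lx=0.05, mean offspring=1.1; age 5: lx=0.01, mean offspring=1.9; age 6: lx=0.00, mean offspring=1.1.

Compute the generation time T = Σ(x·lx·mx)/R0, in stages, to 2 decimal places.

1.84

lx·mx: 0, 0.54, 0.192, 0.21, 0.055, 0.019, 0 → R0 = 1.016
x·lx·mx: 0, 0.54, 0.384, 0.63, 0.22, 0.095, 0 → Σ = 1.869
T = 1.869 / 1.016 = 1.839567… → 1.84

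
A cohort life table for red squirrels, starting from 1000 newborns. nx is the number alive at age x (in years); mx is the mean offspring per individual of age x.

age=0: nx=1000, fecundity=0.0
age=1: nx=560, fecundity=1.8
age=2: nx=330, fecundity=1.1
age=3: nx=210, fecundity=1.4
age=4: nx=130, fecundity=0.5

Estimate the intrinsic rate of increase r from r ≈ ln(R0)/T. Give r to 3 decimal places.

lx = nx/n0 = nx/1000: 1, 0.56, 0.33, 0.21, 0.13
R0 = Σ lx·mx = 0 + 1.008 + 0.363 + 0.294 + 0.065 = 1.73
Σ x·lx·mx = 2.876; T = 2.876/1.73 = 1.66243…
r ≈ ln(R0)/T = ln(1.73)/1.66243… = 0.32971… → 0.330

0.330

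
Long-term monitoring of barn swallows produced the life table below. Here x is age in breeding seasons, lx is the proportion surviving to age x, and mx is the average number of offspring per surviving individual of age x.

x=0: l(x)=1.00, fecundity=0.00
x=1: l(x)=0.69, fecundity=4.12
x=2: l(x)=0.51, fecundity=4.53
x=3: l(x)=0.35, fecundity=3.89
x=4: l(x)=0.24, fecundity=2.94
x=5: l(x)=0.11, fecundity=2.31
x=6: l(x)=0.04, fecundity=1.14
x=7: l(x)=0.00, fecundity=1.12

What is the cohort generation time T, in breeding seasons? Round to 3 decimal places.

lx·mx: 0, 2.8428, 2.3103, 1.3615, 0.7056, 0.2541, 0.0456, 0 → R0 = 7.5199
x·lx·mx: 0, 2.8428, 4.6206, 4.0845, 2.8224, 1.2705, 0.2736, 0 → Σ = 15.9144
T = 15.9144 / 7.5199 = 2.116305… → 2.116

2.116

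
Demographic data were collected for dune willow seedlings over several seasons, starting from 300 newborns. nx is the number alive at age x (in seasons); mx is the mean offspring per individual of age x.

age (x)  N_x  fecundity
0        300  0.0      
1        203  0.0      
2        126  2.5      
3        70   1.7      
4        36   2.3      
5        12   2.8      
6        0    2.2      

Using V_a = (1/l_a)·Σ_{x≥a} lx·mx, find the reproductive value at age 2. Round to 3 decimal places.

4.368

lx = nx/n0 = nx/300: 1, 0.67667…, 0.42, 0.23333…, 0.12, 0.04, 0
lx·mx for x ≥ 2: 1.05, 0.396667…, 0.276, 0.112, 0 → sum = 1.834667…
V_2 = 1.834667… / l_2 = 1.834667… / 0.42 = 4.368254… → 4.368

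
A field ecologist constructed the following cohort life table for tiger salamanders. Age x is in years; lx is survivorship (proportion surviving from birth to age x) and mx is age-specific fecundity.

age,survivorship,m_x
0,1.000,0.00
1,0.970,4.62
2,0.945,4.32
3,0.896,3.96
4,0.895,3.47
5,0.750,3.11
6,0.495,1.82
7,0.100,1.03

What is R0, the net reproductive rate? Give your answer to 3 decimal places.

18.554

lx·mx by age: 0, 4.4814, 4.0824, 3.54816, 3.10565, 2.3325, 0.9009, 0.103
R0 = Σ lx·mx = 18.55401 → 18.554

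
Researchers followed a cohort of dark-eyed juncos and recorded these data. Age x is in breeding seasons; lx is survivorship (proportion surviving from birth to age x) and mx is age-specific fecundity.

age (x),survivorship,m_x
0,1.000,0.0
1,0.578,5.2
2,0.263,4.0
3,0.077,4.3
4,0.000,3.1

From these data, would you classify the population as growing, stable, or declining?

R0 = Σ lx·mx = 0 + 3.0056 + 1.052 + 0.3311 + 0 = 4.3887
R0 > 1, so the population is growing.

growing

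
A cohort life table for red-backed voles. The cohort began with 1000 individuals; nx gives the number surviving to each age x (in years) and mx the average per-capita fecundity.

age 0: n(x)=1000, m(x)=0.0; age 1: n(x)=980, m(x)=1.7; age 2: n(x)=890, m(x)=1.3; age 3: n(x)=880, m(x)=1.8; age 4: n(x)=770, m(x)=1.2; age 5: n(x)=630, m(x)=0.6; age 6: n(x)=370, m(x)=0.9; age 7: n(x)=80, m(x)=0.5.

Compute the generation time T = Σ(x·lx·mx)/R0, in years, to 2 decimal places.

lx = nx/n0 = nx/1000: 1, 0.98, 0.89, 0.88, 0.77, 0.63, 0.37, 0.08
lx·mx: 0, 1.666, 1.157, 1.584, 0.924, 0.378, 0.333, 0.04 → R0 = 6.082
x·lx·mx: 0, 1.666, 2.314, 4.752, 3.696, 1.89, 1.998, 0.28 → Σ = 16.596
T = 16.596 / 6.082 = 2.728708… → 2.73

2.73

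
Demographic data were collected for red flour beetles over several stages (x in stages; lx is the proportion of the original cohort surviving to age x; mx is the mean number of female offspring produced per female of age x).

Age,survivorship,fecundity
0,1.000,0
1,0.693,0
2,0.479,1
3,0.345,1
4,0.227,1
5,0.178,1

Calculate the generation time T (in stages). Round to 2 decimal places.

3.08

lx·mx: 0, 0, 0.479, 0.345, 0.227, 0.178 → R0 = 1.229
x·lx·mx: 0, 0, 0.958, 1.035, 0.908, 0.89 → Σ = 3.791
T = 3.791 / 1.229 = 3.084622… → 3.08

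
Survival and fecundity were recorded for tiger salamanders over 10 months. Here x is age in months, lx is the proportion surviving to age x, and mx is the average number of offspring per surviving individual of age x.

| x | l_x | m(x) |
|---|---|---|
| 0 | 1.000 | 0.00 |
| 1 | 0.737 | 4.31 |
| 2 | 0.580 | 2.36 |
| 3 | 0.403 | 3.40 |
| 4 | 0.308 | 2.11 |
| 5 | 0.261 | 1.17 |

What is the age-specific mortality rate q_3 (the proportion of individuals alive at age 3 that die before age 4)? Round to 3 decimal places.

0.236

q_3 = (l_3 − l_4) / l_3 = (0.403 − 0.308) / 0.403
     = 0.095 / 0.403 = 0.235732… → 0.236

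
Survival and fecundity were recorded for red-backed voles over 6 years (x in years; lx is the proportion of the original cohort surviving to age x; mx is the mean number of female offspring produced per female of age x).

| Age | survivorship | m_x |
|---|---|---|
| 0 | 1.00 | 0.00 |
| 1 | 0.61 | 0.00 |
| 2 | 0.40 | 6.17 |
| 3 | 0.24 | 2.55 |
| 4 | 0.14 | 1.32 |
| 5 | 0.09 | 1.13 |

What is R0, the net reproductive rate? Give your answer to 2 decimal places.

3.37

lx·mx by age: 0, 0, 2.468, 0.612, 0.1848, 0.1017
R0 = Σ lx·mx = 3.3665 → 3.37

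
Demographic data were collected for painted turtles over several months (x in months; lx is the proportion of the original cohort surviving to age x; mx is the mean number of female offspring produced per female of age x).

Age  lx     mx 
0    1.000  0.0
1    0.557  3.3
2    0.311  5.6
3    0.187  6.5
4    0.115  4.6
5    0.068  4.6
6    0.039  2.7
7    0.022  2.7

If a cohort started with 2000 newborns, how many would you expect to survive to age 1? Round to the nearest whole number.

Expected survivors = N0 · l_1 = 2000 × 0.557 = 1114 → 1114

1114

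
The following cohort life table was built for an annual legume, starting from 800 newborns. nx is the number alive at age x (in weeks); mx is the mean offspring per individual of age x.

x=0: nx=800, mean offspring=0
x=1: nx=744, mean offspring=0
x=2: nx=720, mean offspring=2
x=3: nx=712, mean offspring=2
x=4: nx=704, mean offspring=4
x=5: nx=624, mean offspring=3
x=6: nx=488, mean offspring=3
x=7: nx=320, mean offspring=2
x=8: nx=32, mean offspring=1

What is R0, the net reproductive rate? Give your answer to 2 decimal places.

12.11

lx = nx/n0 = nx/800: 1, 0.93, 0.9, 0.89, 0.88, 0.78, 0.61, 0.4, 0.04
lx·mx by age: 0, 0, 1.8, 1.78, 3.52, 2.34, 1.83, 0.8, 0.04
R0 = Σ lx·mx = 12.11 → 12.11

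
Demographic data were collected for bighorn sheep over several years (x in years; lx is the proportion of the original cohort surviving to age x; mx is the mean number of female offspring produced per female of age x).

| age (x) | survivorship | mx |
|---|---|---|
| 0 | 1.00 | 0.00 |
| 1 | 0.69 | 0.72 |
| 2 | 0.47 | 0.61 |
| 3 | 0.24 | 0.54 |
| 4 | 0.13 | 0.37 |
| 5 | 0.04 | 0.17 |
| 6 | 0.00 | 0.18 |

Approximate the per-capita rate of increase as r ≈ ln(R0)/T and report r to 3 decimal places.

-0.019

R0 = Σ lx·mx = 0 + 0.4968 + 0.2867 + 0.1296 + 0.0481 + 0.0068 + 0 = 0.968
Σ x·lx·mx = 1.6854; T = 1.6854/0.968 = 1.74112…
r ≈ ln(R0)/T = ln(0.968)/1.74112… = -0.01868… → -0.019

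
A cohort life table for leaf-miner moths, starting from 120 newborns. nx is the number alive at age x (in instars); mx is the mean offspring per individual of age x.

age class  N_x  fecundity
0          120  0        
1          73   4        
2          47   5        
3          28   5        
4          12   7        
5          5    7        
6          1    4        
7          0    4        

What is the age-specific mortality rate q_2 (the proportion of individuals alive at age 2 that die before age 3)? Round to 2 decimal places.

0.40

lx = nx/n0 = nx/120: 1, 0.60833…, 0.39167…, 0.23333…, 0.1, 0.04167…, 0.00833…, 0
q_2 = (l_2 − l_3) / l_2 = (0.391667… − 0.233333…) / 0.391667…
     = 0.158333… / 0.391667… = 0.404255… → 0.40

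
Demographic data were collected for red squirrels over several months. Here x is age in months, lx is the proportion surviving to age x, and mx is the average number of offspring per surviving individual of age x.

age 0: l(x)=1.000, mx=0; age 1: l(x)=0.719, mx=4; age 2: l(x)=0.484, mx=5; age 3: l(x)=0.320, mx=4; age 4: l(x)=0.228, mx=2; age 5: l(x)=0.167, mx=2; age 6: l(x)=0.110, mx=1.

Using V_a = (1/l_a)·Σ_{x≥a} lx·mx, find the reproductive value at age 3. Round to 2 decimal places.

lx·mx for x ≥ 3: 1.28, 0.456, 0.334, 0.11 → sum = 2.18
V_3 = 2.18 / l_3 = 2.18 / 0.32 = 6.8125 → 6.81

6.81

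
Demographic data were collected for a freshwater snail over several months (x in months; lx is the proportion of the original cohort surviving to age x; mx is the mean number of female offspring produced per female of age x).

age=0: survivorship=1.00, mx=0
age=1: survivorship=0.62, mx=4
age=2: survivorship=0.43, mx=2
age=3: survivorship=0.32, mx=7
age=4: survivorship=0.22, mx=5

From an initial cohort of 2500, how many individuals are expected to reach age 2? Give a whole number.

1075

Expected survivors = N0 · l_2 = 2500 × 0.43 = 1075 → 1075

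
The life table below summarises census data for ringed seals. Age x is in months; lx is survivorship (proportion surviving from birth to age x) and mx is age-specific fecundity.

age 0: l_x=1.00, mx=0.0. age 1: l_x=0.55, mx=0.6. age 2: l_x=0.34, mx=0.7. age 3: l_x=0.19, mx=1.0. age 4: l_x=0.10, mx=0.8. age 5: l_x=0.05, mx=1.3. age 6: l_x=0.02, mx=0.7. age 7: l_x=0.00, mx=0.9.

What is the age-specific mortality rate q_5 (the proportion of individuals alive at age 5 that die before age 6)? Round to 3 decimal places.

0.600

q_5 = (l_5 − l_6) / l_5 = (0.05 − 0.02) / 0.05
     = 0.03 / 0.05 = 0.6 → 0.600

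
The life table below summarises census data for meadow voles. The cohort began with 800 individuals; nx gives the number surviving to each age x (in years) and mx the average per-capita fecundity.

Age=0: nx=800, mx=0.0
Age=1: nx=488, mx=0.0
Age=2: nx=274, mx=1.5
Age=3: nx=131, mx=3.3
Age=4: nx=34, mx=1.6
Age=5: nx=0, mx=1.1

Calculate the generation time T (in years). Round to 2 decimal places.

2.60

lx = nx/n0 = nx/800: 1, 0.61, 0.3425, 0.16375, 0.0425, 0
lx·mx: 0, 0, 0.51375, 0.540375, 0.068, 0 → R0 = 1.122125
x·lx·mx: 0, 0, 1.0275, 1.621125, 0.272, 0 → Σ = 2.920625
T = 2.920625 / 1.122125 = 2.602763… → 2.60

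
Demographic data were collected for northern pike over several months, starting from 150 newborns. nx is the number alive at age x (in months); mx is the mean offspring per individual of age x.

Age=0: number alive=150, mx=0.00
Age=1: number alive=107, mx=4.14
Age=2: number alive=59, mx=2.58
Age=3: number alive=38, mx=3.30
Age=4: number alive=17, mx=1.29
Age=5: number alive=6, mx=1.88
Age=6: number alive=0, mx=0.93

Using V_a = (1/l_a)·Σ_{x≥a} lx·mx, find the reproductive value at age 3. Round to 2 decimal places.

lx = nx/n0 = nx/150: 1, 0.71333…, 0.39333…, 0.25333…, 0.11333…, 0.04, 0
lx·mx for x ≥ 3: 0.836…, 0.1462…, 0.0752, 0 → sum = 1.0574…
V_3 = 1.0574… / l_3 = 1.0574… / 0.253333… = 4.173947… → 4.17

4.17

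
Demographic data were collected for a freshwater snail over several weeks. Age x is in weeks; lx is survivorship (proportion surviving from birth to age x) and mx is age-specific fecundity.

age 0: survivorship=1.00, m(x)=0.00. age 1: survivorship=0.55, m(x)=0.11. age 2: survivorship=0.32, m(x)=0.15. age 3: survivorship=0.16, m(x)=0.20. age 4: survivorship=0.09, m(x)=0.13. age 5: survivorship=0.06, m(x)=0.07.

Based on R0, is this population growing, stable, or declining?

declining

R0 = Σ lx·mx = 0 + 0.0605 + 0.048 + 0.032 + 0.0117 + 0.0042 = 0.1564
R0 < 1, so the population is declining.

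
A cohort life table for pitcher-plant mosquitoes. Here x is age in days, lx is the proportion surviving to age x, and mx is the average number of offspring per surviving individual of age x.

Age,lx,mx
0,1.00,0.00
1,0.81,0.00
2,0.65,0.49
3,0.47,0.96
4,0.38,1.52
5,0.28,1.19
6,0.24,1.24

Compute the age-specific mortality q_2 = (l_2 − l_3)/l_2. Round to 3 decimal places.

q_2 = (l_2 − l_3) / l_2 = (0.65 − 0.47) / 0.65
     = 0.18 / 0.65 = 0.276923… → 0.277

0.277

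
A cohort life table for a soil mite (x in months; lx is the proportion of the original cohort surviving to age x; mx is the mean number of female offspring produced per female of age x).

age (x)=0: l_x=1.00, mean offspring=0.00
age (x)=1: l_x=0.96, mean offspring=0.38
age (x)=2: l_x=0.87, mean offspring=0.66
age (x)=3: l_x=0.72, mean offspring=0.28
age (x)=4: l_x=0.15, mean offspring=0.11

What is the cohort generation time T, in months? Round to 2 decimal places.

1.89

lx·mx: 0, 0.3648, 0.5742, 0.2016, 0.0165 → R0 = 1.1571
x·lx·mx: 0, 0.3648, 1.1484, 0.6048, 0.066 → Σ = 2.184
T = 2.184 / 1.1571 = 1.887477… → 1.89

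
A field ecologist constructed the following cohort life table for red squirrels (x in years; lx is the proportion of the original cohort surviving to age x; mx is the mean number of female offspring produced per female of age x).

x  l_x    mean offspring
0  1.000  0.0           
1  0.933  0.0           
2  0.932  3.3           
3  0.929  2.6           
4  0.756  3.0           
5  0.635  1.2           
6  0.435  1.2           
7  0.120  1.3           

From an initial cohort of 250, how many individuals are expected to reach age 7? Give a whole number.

Expected survivors = N0 · l_7 = 250 × 0.120 = 30 → 30

30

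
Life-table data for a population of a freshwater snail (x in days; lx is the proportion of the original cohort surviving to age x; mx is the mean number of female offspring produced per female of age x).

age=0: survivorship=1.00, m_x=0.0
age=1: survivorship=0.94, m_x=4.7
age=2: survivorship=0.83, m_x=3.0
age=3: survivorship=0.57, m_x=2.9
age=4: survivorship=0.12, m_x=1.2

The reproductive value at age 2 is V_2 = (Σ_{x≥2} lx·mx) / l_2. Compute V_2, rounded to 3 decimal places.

5.165

lx·mx for x ≥ 2: 2.49, 1.653, 0.144 → sum = 4.287
V_2 = 4.287 / l_2 = 4.287 / 0.83 = 5.16506… → 5.165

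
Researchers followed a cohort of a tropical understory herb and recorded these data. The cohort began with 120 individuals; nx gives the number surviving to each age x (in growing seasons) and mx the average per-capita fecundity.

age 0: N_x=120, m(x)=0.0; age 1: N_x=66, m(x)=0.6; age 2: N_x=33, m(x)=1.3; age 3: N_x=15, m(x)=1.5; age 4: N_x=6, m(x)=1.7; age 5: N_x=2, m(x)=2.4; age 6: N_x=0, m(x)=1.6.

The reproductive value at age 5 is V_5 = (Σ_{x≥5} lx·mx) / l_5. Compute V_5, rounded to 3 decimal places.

lx = nx/n0 = nx/120: 1, 0.55, 0.275, 0.125, 0.05, 0.01667…, 0
lx·mx for x ≥ 5: 0.04…, 0 → sum = 0.04…
V_5 = 0.04… / l_5 = 0.04… / 0.016667… = 2.4… → 2.400

2.400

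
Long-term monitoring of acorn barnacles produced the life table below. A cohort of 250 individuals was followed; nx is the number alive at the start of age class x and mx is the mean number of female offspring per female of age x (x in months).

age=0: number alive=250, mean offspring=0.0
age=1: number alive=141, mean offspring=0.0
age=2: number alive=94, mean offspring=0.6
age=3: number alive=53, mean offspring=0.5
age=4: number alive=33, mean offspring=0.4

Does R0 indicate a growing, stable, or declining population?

lx = nx/n0 = nx/250: 1, 0.564, 0.376, 0.212, 0.132
R0 = Σ lx·mx = 0 + 0 + 0.2256 + 0.106 + 0.0528 = 0.3844
R0 < 1, so the population is declining.

declining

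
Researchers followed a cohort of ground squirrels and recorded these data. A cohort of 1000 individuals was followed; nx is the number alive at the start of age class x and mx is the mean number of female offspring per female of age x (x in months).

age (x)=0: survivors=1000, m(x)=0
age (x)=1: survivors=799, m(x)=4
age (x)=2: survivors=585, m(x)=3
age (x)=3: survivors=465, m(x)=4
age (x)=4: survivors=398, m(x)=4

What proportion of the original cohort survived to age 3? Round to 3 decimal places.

l_3 = n_3/n_0 = 465/1000 = 0.465 → 0.465

0.465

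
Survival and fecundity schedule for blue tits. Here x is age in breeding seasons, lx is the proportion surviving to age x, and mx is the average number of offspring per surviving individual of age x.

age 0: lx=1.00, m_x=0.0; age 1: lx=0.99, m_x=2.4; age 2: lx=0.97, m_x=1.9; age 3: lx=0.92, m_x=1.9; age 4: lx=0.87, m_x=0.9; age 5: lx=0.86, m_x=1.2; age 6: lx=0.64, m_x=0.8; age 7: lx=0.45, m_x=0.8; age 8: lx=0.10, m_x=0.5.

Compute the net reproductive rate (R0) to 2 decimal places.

lx·mx by age: 0, 2.376, 1.843, 1.748, 0.783, 1.032, 0.512, 0.36, 0.05
R0 = Σ lx·mx = 8.704 → 8.70

8.70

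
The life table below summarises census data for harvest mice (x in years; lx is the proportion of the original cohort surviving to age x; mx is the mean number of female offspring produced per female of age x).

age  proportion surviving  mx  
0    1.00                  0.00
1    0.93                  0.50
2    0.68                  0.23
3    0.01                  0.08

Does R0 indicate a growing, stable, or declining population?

R0 = Σ lx·mx = 0 + 0.465 + 0.1564 + 0.0008 = 0.6222
R0 < 1, so the population is declining.

declining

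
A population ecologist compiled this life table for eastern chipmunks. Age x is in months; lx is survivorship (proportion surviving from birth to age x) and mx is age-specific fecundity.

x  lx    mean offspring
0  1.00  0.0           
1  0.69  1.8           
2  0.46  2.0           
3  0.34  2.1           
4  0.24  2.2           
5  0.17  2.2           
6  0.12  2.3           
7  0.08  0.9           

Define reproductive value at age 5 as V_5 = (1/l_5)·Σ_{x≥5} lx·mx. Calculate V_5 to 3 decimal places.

4.247

lx·mx for x ≥ 5: 0.374, 0.276, 0.072 → sum = 0.722
V_5 = 0.722 / l_5 = 0.722 / 0.17 = 4.247059… → 4.247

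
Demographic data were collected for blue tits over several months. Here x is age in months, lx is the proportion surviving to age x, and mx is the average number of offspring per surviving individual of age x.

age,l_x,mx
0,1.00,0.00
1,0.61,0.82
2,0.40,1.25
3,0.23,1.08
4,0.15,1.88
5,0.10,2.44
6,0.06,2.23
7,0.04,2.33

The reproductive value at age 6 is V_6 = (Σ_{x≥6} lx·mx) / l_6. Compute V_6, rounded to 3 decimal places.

lx·mx for x ≥ 6: 0.1338, 0.0932 → sum = 0.227
V_6 = 0.227 / l_6 = 0.227 / 0.06 = 3.783333… → 3.783

3.783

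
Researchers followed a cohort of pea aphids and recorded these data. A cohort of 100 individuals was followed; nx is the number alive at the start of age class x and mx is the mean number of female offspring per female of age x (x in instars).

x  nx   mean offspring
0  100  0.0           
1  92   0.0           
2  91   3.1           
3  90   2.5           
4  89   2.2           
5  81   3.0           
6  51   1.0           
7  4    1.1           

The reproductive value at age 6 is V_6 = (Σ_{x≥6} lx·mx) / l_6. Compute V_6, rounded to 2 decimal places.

lx = nx/n0 = nx/100: 1, 0.92, 0.91, 0.9, 0.89, 0.81, 0.51, 0.04
lx·mx for x ≥ 6: 0.51, 0.044 → sum = 0.554
V_6 = 0.554 / l_6 = 0.554 / 0.51 = 1.086275… → 1.09

1.09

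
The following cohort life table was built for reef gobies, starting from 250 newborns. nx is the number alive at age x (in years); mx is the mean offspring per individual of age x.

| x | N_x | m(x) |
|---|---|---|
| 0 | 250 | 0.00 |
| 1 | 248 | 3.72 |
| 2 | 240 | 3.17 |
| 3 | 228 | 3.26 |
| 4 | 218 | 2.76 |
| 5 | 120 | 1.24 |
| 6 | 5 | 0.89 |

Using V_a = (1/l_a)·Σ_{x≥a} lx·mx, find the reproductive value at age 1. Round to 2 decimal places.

lx = nx/n0 = nx/250: 1, 0.992, 0.96, 0.912, 0.872, 0.48, 0.02
lx·mx for x ≥ 1: 3.69024, 3.0432, 2.97312, 2.40672, 0.5952, 0.0178 → sum = 12.72628
V_1 = 12.72628 / l_1 = 12.72628 / 0.992 = 12.828911… → 12.83

12.83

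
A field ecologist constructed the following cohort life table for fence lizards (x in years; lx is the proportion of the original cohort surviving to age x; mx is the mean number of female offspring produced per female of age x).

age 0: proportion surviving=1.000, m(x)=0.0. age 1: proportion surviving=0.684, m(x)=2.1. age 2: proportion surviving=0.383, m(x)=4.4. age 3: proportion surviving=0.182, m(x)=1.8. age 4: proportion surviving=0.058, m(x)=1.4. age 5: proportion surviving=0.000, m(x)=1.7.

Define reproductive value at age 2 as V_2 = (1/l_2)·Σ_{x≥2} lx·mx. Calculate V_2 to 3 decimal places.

5.467

lx·mx for x ≥ 2: 1.6852, 0.3276, 0.0812, 0 → sum = 2.094
V_2 = 2.094 / l_2 = 2.094 / 0.383 = 5.467363… → 5.467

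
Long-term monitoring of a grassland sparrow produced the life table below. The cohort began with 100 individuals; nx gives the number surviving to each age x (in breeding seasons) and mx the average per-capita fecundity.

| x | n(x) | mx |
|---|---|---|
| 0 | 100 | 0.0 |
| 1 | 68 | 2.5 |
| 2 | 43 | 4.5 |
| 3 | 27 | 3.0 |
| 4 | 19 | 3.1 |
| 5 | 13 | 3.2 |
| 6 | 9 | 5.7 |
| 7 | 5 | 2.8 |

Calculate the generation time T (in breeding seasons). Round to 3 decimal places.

2.703

lx = nx/n0 = nx/100: 1, 0.68, 0.43, 0.27, 0.19, 0.13, 0.09, 0.05
lx·mx: 0, 1.7, 1.935, 0.81, 0.589, 0.416, 0.513, 0.14 → R0 = 6.103
x·lx·mx: 0, 1.7, 3.87, 2.43, 2.356, 2.08, 3.078, 0.98 → Σ = 16.494
T = 16.494 / 6.103 = 2.702605… → 2.703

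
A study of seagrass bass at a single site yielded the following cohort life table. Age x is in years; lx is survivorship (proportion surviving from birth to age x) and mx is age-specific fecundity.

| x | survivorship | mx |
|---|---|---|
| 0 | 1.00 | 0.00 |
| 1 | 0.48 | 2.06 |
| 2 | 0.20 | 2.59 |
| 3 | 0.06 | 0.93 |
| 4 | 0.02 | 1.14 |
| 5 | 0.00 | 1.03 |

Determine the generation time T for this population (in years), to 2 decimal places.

1.44

lx·mx: 0, 0.9888, 0.518, 0.0558, 0.0228, 0 → R0 = 1.5854
x·lx·mx: 0, 0.9888, 1.036, 0.1674, 0.0912, 0 → Σ = 2.2834
T = 2.2834 / 1.5854 = 1.440267… → 1.44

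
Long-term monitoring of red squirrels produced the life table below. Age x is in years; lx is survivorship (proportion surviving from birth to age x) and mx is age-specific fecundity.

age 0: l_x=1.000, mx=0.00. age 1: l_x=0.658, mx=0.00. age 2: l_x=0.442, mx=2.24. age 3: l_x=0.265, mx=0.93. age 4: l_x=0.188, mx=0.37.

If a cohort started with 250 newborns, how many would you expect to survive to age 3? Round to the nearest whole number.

Expected survivors = N0 · l_3 = 250 × 0.265 = 66.25 → 66

66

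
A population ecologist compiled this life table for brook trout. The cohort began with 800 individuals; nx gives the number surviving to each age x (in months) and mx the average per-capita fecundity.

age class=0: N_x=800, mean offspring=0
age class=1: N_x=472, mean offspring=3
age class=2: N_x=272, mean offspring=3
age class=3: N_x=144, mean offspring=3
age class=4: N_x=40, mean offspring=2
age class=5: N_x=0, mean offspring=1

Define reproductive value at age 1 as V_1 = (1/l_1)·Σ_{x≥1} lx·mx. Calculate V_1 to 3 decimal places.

5.814

lx = nx/n0 = nx/800: 1, 0.59, 0.34, 0.18, 0.05, 0
lx·mx for x ≥ 1: 1.77, 1.02, 0.54, 0.1, 0 → sum = 3.43
V_1 = 3.43 / l_1 = 3.43 / 0.59 = 5.813559… → 5.814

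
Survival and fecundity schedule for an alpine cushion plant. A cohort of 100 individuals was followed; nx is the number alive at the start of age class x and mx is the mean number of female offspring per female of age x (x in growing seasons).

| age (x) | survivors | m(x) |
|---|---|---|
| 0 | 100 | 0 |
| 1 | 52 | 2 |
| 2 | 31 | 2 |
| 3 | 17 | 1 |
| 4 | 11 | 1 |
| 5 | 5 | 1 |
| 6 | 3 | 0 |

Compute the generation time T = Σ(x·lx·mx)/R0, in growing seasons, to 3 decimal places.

1.749

lx = nx/n0 = nx/100: 1, 0.52, 0.31, 0.17, 0.11, 0.05, 0.03
lx·mx: 0, 1.04, 0.62, 0.17, 0.11, 0.05, 0 → R0 = 1.99
x·lx·mx: 0, 1.04, 1.24, 0.51, 0.44, 0.25, 0 → Σ = 3.48
T = 3.48 / 1.99 = 1.748744… → 1.749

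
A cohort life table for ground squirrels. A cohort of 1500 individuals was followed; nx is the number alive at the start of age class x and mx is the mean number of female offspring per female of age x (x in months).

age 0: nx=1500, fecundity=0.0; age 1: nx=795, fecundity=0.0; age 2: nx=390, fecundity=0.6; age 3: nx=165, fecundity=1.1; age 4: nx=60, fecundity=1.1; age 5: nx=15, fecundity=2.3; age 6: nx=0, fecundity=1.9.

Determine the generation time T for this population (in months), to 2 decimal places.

2.81

lx = nx/n0 = nx/1500: 1, 0.53, 0.26, 0.11, 0.04, 0.01, 0
lx·mx: 0, 0, 0.156, 0.121, 0.044, 0.023, 0 → R0 = 0.344
x·lx·mx: 0, 0, 0.312, 0.363, 0.176, 0.115, 0 → Σ = 0.966
T = 0.966 / 0.344 = 2.80814… → 2.81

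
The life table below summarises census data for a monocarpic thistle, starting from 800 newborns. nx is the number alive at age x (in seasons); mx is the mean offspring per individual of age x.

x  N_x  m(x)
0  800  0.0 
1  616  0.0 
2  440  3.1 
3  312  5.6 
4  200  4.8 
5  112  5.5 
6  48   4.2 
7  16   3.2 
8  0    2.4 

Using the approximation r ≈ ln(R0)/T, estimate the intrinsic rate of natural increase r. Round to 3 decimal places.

lx = nx/n0 = nx/800: 1, 0.77, 0.55, 0.39, 0.25, 0.14, 0.06, 0.02, 0
R0 = Σ lx·mx = 0 + 0 + 1.705 + 2.184 + 1.2 + 0.77 + 0.252 + 0.064 + 0 = 6.175
Σ x·lx·mx = 20.572; T = 20.572/6.175 = 3.3315…
r ≈ ln(R0)/T = ln(6.175)/3.3315… = 0.54645… → 0.546

0.546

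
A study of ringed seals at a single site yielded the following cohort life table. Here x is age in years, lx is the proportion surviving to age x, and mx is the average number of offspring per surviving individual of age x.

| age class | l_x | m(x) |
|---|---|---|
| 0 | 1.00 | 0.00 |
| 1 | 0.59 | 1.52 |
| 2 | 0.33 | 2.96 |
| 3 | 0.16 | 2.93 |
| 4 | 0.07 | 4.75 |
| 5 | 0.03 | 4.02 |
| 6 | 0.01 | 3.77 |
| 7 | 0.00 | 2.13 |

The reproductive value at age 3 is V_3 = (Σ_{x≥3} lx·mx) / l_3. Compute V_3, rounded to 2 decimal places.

lx·mx for x ≥ 3: 0.4688, 0.3325, 0.1206, 0.0377, 0 → sum = 0.9596
V_3 = 0.9596 / l_3 = 0.9596 / 0.16 = 5.9975 → 6.00

6.00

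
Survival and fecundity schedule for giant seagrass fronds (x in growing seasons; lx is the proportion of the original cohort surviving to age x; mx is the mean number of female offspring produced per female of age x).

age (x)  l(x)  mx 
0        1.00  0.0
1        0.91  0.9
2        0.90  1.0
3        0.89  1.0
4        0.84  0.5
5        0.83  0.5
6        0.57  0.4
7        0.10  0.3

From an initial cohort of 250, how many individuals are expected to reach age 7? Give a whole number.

25

Expected survivors = N0 · l_7 = 250 × 0.10 = 25 → 25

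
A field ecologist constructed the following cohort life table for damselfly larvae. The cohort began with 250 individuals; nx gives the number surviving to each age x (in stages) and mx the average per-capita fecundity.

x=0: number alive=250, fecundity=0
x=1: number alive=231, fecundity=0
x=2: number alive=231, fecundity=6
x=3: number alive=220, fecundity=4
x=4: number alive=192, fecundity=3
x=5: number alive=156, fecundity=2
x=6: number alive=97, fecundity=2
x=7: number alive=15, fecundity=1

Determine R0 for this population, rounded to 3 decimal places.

lx = nx/n0 = nx/250: 1, 0.924, 0.924, 0.88, 0.768, 0.624, 0.388, 0.06
lx·mx by age: 0, 0, 5.544, 3.52, 2.304, 1.248, 0.776, 0.06
R0 = Σ lx·mx = 13.452 → 13.452

13.452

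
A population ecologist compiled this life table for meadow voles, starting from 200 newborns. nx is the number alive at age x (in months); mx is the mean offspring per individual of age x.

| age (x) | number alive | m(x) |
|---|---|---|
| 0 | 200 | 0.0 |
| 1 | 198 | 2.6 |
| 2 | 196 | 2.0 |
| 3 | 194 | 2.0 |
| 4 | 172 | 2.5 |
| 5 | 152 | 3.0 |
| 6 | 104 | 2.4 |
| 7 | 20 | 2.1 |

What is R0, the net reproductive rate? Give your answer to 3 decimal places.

lx = nx/n0 = nx/200: 1, 0.99, 0.98, 0.97, 0.86, 0.76, 0.52, 0.1
lx·mx by age: 0, 2.574, 1.96, 1.94, 2.15, 2.28, 1.248, 0.21
R0 = Σ lx·mx = 12.362 → 12.362

12.362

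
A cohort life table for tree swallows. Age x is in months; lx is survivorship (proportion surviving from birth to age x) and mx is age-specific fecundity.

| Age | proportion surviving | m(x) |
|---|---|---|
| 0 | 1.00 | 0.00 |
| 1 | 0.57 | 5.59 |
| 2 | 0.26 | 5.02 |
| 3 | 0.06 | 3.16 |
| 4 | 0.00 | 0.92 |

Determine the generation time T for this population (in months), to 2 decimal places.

lx·mx: 0, 3.1863, 1.3052, 0.1896, 0 → R0 = 4.6811
x·lx·mx: 0, 3.1863, 2.6104, 0.5688, 0 → Σ = 6.3655
T = 6.3655 / 4.6811 = 1.35983… → 1.36

1.36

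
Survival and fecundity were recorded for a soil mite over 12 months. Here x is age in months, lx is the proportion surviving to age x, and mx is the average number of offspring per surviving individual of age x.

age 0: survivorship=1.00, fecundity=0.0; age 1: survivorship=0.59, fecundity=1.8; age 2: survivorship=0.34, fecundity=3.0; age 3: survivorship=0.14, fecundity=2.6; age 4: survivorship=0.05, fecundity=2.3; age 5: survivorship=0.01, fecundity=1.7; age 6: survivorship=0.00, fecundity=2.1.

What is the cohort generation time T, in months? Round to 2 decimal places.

1.84

lx·mx: 0, 1.062, 1.02, 0.364, 0.115, 0.017, 0 → R0 = 2.578
x·lx·mx: 0, 1.062, 2.04, 1.092, 0.46, 0.085, 0 → Σ = 4.739
T = 4.739 / 2.578 = 1.838247… → 1.84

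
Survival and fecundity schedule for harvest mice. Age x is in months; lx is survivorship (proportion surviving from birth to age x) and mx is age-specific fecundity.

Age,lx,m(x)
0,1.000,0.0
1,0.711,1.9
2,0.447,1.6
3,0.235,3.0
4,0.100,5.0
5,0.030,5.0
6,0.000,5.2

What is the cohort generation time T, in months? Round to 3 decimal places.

lx·mx: 0, 1.3509, 0.7152, 0.705, 0.5, 0.15, 0 → R0 = 3.4211
x·lx·mx: 0, 1.3509, 1.4304, 2.115, 2, 0.75, 0 → Σ = 7.6463
T = 7.6463 / 3.4211 = 2.235041… → 2.235

2.235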